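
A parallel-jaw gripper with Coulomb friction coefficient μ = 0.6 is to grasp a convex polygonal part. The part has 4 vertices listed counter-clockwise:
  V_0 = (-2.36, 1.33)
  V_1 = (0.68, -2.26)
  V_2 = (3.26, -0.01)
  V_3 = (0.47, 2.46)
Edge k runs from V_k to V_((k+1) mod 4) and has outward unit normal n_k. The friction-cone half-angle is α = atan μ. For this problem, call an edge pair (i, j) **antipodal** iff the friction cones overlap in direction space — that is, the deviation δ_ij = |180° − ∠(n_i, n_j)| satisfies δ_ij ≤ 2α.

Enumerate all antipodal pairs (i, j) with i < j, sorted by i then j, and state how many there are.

α = atan 0.6 = 30.96°;  2α = 61.93°
n_0 = (-0.7631, -0.6462)
n_1 = (+0.6573, -0.7537)
n_2 = (+0.6629, +0.7487)
n_3 = (-0.3708, +0.9287)
  (0,1): δ = 89.17°  ·
  (0,2): δ = 8.22°  ✓
  (0,3): δ = 71.51°  ·
  (1,2): δ = 82.61°  ·
  (1,3): δ = 19.32°  ✓
  (2,3): δ = 116.71°  ·
antipodal pairs: 2

count = 2; pairs: (0,2), (1,3)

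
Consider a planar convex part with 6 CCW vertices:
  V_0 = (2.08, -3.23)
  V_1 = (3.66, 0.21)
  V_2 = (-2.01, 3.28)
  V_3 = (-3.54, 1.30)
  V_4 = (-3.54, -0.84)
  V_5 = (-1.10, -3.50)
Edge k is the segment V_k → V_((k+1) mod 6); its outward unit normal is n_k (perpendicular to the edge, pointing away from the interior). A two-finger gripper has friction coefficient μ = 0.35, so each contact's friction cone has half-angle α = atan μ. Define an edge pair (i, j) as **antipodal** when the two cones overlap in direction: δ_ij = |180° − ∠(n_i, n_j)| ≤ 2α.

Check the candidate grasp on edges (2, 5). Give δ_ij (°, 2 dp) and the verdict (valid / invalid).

α = atan 0.35 = 19.29°;  2α = 38.58°
edge 2: e_2 = (-1.53, -1.98);  n_2 = (-0.7913, +0.6114)
edge 5: e_5 = (+3.18, +0.27);  n_5 = (+0.0846, -0.9964)
∠(n_2, n_5) = 132.55°
δ = |180° − 132.55°| = 47.45°
47.45° > 2α = 38.58°  →  invalid

δ = 47.45°, invalid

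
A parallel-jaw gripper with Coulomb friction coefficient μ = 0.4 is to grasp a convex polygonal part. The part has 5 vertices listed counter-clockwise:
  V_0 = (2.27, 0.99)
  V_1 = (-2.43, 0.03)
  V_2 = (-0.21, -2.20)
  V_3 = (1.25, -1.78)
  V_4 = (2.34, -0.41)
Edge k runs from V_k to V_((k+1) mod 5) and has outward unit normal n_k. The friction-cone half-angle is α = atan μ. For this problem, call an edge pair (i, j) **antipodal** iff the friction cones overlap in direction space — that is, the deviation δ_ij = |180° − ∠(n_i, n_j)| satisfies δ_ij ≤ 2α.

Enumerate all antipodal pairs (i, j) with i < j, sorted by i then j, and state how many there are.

count = 3; pairs: (0,2), (0,3), (1,4)

α = atan 0.4 = 21.80°;  2α = 43.60°
n_0 = (-0.2001, +0.9798)
n_1 = (-0.7087, -0.7055)
n_2 = (+0.2765, -0.9610)
n_3 = (+0.7825, -0.6226)
n_4 = (+0.9988, +0.0499)
  (0,1): δ = 56.67°  ·
  (0,2): δ = 4.50°  ✓
  (0,3): δ = 39.95°  ✓
  (0,4): δ = 81.32°  ·
  (1,2): δ = 118.82°  ·
  (1,3): δ = 83.38°  ·
  (1,4): δ = 42.01°  ✓
  (2,3): δ = 144.56°  ·
  (2,4): δ = 103.19°  ·
  (3,4): δ = 138.63°  ·
antipodal pairs: 3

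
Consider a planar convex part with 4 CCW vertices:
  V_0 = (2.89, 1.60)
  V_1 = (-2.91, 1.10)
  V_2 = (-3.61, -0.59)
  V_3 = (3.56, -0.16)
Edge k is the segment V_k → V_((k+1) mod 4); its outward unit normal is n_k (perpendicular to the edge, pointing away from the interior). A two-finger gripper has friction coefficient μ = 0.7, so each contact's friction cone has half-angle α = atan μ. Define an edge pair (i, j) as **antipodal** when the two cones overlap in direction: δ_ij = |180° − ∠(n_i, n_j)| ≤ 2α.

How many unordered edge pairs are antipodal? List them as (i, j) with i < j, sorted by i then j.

α = atan 0.7 = 34.99°;  2α = 69.98°
n_0 = (-0.0859, +0.9963)
n_1 = (-0.9239, +0.3827)
n_2 = (+0.0599, -0.9982)
n_3 = (+0.9346, +0.3558)
  (0,1): δ = 117.43°  ·
  (0,2): δ = 1.50°  ✓
  (0,3): δ = 105.91°  ·
  (1,2): δ = 64.07°  ✓
  (1,3): δ = 43.34°  ✓
  (2,3): δ = 72.59°  ·
antipodal pairs: 3

count = 3; pairs: (0,2), (1,2), (1,3)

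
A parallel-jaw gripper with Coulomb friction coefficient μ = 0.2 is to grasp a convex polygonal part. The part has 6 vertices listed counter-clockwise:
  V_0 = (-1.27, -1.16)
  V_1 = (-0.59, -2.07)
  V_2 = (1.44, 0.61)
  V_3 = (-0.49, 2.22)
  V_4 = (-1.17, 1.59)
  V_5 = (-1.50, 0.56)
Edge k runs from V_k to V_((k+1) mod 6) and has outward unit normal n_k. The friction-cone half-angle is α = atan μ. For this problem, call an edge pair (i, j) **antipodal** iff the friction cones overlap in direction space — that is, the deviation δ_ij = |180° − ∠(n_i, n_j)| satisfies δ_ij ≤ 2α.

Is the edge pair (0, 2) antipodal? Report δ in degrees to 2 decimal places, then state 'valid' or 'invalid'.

α = atan 0.2 = 11.31°;  2α = 22.62°
edge 0: e_0 = (+0.68, -0.91);  n_0 = (-0.8011, -0.5986)
edge 2: e_2 = (-1.93, +1.61);  n_2 = (+0.6406, +0.7679)
∠(n_0, n_2) = 166.60°
δ = |180° − 166.60°| = 13.40°
13.40° ≤ 2α = 22.62°  →  valid

δ = 13.40°, valid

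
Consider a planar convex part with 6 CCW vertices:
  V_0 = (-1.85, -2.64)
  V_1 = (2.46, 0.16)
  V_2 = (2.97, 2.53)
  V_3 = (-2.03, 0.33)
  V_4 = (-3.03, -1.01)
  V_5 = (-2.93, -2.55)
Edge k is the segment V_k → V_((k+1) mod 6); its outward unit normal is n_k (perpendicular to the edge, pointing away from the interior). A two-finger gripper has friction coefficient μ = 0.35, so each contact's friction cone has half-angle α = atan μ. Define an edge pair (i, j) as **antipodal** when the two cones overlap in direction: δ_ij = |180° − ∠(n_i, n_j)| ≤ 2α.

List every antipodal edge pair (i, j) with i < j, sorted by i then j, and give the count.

count = 5; pairs: (0,2), (0,3), (1,3), (1,4), (2,5)

α = atan 0.35 = 19.29°;  2α = 38.58°
n_0 = (+0.5448, -0.8386)
n_1 = (+0.9776, -0.2104)
n_2 = (-0.4027, +0.9153)
n_3 = (-0.8014, +0.5981)
n_4 = (-0.9979, -0.0648)
n_5 = (-0.0830, -0.9965)
  (0,1): δ = 135.15°  ·
  (0,2): δ = 9.26°  ✓
  (0,3): δ = 20.26°  ✓
  (0,4): δ = 60.71°  ·
  (0,5): δ = 142.23°  ·
  (1,2): δ = 54.11°  ·
  (1,3): δ = 24.59°  ✓
  (1,4): δ = 15.86°  ✓
  (1,5): δ = 97.38°  ·
  (2,3): δ = 150.48°  ·
  (2,4): δ = 110.03°  ·
  (2,5): δ = 28.51°  ✓
  (3,4): δ = 139.55°  ·
  (3,5): δ = 58.03°  ·
  (4,5): δ = 98.48°  ·
antipodal pairs: 5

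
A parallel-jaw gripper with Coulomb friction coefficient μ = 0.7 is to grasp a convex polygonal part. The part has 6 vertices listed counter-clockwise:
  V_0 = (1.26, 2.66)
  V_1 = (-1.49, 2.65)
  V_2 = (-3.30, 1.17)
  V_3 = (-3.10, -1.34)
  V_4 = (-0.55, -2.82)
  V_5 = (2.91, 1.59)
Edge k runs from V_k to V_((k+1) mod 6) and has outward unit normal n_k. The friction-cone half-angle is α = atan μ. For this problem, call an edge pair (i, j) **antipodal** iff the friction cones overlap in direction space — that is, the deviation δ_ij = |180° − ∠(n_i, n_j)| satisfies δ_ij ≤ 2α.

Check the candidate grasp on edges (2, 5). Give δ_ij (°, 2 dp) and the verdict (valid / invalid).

α = atan 0.7 = 34.99°;  2α = 69.98°
edge 2: e_2 = (+0.20, -2.51);  n_2 = (-0.9968, -0.0794)
edge 5: e_5 = (-1.65, +1.07);  n_5 = (+0.5441, +0.8390)
∠(n_2, n_5) = 127.52°
δ = |180° − 127.52°| = 52.48°
52.48° ≤ 2α = 69.98°  →  valid

δ = 52.48°, valid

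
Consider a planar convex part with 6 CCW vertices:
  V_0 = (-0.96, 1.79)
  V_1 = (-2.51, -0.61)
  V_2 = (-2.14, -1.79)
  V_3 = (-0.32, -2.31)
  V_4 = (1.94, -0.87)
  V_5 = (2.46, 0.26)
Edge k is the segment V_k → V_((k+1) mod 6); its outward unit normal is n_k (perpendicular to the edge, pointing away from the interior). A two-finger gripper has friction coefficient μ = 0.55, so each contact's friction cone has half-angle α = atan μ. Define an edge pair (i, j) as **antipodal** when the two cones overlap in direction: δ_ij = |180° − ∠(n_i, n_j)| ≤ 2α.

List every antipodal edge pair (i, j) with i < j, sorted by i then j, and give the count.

count = 6; pairs: (0,3), (0,4), (1,4), (1,5), (2,5), (3,5)

α = atan 0.55 = 28.81°;  2α = 57.62°
n_0 = (-0.8400, +0.5425)
n_1 = (-0.9542, -0.2992)
n_2 = (-0.2747, -0.9615)
n_3 = (+0.5374, -0.8434)
n_4 = (+0.9084, -0.4180)
n_5 = (+0.4084, +0.9128)
  (0,1): δ = 129.73°  ·
  (0,2): δ = 73.09°  ·
  (0,3): δ = 24.64°  ✓
  (0,4): δ = 8.14°  ✓
  (0,5): δ = 98.75°  ·
  (1,2): δ = 123.35°  ·
  (1,3): δ = 74.91°  ·
  (1,4): δ = 42.12°  ✓
  (1,5): δ = 48.49°  ✓
  (2,3): δ = 131.55°  ·
  (2,4): δ = 98.77°  ·
  (2,5): δ = 8.16°  ✓
  (3,4): δ = 147.21°  ·
  (3,5): δ = 56.61°  ✓
  (4,5): δ = 89.39°  ·
antipodal pairs: 6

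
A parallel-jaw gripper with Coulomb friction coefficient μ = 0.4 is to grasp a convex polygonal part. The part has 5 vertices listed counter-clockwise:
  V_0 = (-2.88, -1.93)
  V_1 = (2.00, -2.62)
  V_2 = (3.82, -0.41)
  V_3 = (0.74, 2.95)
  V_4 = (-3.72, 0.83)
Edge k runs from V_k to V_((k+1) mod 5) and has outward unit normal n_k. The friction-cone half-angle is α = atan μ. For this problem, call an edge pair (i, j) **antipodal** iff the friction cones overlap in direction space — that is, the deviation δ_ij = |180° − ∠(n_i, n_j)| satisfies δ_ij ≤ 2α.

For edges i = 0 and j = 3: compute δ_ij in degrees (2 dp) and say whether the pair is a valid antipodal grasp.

α = atan 0.4 = 21.80°;  2α = 43.60°
edge 0: e_0 = (+4.88, -0.69);  n_0 = (-0.1400, -0.9902)
edge 3: e_3 = (-4.46, -2.12);  n_3 = (-0.4293, +0.9032)
∠(n_0, n_3) = 146.53°
δ = |180° − 146.53°| = 33.47°
33.47° ≤ 2α = 43.60°  →  valid

δ = 33.47°, valid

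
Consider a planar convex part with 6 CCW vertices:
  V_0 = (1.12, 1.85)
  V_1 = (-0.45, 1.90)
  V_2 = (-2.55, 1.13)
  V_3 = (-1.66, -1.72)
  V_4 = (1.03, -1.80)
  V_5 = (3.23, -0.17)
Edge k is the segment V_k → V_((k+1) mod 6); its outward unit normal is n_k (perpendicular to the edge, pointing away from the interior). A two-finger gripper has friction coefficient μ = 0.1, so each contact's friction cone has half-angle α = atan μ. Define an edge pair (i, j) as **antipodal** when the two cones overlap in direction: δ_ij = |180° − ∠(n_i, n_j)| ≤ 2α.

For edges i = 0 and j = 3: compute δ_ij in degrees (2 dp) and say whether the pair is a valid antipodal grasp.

δ = 0.12°, valid

α = atan 0.1 = 5.71°;  2α = 11.42°
edge 0: e_0 = (-1.57, +0.05);  n_0 = (+0.0318, +0.9995)
edge 3: e_3 = (+2.69, -0.08);  n_3 = (-0.0297, -0.9996)
∠(n_0, n_3) = 179.88°
δ = |180° − 179.88°| = 0.12°
0.12° ≤ 2α = 11.42°  →  valid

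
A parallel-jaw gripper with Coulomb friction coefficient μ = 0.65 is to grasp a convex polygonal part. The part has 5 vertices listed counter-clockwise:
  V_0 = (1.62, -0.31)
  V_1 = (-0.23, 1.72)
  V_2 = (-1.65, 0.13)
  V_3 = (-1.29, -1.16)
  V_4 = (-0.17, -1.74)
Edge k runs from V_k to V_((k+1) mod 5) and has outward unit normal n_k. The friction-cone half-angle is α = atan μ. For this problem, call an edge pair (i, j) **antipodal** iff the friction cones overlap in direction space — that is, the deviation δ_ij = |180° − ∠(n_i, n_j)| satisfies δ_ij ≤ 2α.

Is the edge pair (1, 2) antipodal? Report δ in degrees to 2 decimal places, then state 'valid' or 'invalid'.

α = atan 0.65 = 33.02°;  2α = 66.05°
edge 1: e_1 = (-1.42, -1.59);  n_1 = (-0.7459, +0.6661)
edge 2: e_2 = (+0.36, -1.29);  n_2 = (-0.9632, -0.2688)
∠(n_1, n_2) = 57.36°
δ = |180° − 57.36°| = 122.64°
122.64° > 2α = 66.05°  →  invalid

δ = 122.64°, invalid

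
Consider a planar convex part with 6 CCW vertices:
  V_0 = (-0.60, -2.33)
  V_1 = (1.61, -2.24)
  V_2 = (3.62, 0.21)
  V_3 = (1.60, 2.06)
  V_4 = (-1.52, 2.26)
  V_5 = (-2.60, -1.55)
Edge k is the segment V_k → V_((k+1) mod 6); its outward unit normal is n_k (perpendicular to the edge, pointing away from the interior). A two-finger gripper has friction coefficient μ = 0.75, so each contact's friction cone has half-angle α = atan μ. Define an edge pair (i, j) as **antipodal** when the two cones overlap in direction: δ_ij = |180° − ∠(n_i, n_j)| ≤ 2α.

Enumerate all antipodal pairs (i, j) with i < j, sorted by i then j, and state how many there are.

α = atan 0.75 = 36.87°;  2α = 73.74°
n_0 = (+0.0407, -0.9992)
n_1 = (+0.7731, -0.6343)
n_2 = (+0.6754, +0.7375)
n_3 = (+0.0640, +0.9980)
n_4 = (-0.9621, +0.2727)
n_5 = (-0.3633, -0.9317)
  (0,1): δ = 131.70°  ·
  (0,2): δ = 44.82°  ✓
  (0,3): δ = 6.00°  ✓
  (0,4): δ = 71.84°  ✓
  (0,5): δ = 156.36°  ·
  (1,2): δ = 93.12°  ·
  (1,3): δ = 54.30°  ✓
  (1,4): δ = 23.54°  ✓
  (1,5): δ = 108.06°  ·
  (2,3): δ = 141.18°  ·
  (2,4): δ = 63.34°  ✓
  (2,5): δ = 21.18°  ✓
  (3,4): δ = 102.16°  ·
  (3,5): δ = 17.64°  ✓
  (4,5): δ = 95.48°  ·
antipodal pairs: 8

count = 8; pairs: (0,2), (0,3), (0,4), (1,3), (1,4), (2,4), (2,5), (3,5)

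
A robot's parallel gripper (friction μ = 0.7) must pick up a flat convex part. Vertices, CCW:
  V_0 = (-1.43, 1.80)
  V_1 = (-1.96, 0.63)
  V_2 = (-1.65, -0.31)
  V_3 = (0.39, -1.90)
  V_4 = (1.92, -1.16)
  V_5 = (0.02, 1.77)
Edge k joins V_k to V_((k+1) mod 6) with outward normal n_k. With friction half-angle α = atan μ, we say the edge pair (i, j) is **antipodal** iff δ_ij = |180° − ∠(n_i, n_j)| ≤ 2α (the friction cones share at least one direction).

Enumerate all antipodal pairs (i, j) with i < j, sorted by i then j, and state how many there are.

α = atan 0.7 = 34.99°;  2α = 69.98°
n_0 = (-0.9109, +0.4126)
n_1 = (-0.9497, -0.3132)
n_2 = (-0.6147, -0.7887)
n_3 = (+0.4354, -0.9002)
n_4 = (+0.8390, +0.5441)
n_5 = (+0.0207, +0.9998)
  (0,1): δ = 137.38°  ·
  (0,2): δ = 103.56°  ·
  (0,3): δ = 39.82°  ✓
  (0,4): δ = 57.33°  ✓
  (0,5): δ = 113.18°  ·
  (1,2): δ = 146.19°  ·
  (1,3): δ = 82.44°  ·
  (1,4): δ = 14.71°  ✓
  (1,5): δ = 70.56°  ·
  (2,3): δ = 116.26°  ·
  (2,4): δ = 19.10°  ✓
  (2,5): δ = 36.75°  ✓
  (3,4): δ = 82.85°  ·
  (3,5): δ = 27.00°  ✓
  (4,5): δ = 124.15°  ·
antipodal pairs: 6

count = 6; pairs: (0,3), (0,4), (1,4), (2,4), (2,5), (3,5)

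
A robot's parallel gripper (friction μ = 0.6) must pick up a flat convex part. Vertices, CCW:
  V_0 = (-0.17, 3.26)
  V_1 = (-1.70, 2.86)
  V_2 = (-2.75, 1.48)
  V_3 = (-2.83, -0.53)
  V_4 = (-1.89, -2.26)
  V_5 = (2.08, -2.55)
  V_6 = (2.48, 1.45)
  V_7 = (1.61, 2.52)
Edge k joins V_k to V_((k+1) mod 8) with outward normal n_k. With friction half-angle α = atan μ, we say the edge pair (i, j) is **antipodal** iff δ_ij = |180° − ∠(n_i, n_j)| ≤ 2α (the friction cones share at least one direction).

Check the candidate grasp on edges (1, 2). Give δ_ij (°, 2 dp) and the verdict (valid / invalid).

δ = 145.01°, invalid

α = atan 0.6 = 30.96°;  2α = 61.93°
edge 1: e_1 = (-1.05, -1.38);  n_1 = (-0.7958, +0.6055)
edge 2: e_2 = (-0.08, -2.01);  n_2 = (-0.9992, +0.0398)
∠(n_1, n_2) = 34.99°
δ = |180° − 34.99°| = 145.01°
145.01° > 2α = 61.93°  →  invalid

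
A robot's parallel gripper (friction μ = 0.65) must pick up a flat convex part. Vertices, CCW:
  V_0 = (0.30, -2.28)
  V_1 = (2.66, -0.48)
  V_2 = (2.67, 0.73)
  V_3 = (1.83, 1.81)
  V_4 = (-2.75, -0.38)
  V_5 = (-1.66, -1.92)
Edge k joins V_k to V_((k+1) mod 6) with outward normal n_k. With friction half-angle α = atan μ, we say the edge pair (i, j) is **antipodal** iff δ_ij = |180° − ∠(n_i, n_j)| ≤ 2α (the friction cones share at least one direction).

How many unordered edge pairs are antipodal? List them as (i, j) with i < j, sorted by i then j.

count = 6; pairs: (0,3), (1,3), (1,4), (2,4), (2,5), (3,5)

α = atan 0.65 = 33.02°;  2α = 66.05°
n_0 = (+0.6064, -0.7951)
n_1 = (+1.0000, -0.0083)
n_2 = (+0.7894, +0.6139)
n_3 = (-0.4314, +0.9022)
n_4 = (-0.8162, -0.5777)
n_5 = (-0.1807, -0.9835)
  (0,1): δ = 127.81°  ·
  (0,2): δ = 89.46°  ·
  (0,3): δ = 11.78°  ✓
  (0,4): δ = 87.96°  ·
  (0,5): δ = 132.26°  ·
  (1,2): δ = 141.65°  ·
  (1,3): δ = 63.97°  ✓
  (1,4): δ = 35.76°  ✓
  (1,5): δ = 80.07°  ·
  (2,3): δ = 102.32°  ·
  (2,4): δ = 2.58°  ✓
  (2,5): δ = 41.72°  ✓
  (3,4): δ = 80.26°  ·
  (3,5): δ = 35.96°  ✓
  (4,5): δ = 135.70°  ·
antipodal pairs: 6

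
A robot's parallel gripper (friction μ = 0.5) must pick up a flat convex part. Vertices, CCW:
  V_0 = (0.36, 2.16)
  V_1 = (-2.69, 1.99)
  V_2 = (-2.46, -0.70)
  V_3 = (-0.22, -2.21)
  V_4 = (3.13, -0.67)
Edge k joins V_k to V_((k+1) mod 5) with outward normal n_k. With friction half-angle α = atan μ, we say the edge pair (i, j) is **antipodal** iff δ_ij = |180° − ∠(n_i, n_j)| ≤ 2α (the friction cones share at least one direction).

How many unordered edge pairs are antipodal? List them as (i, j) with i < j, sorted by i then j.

count = 4; pairs: (0,2), (0,3), (1,4), (2,4)

α = atan 0.5 = 26.57°;  2α = 53.13°
n_0 = (-0.0557, +0.9985)
n_1 = (-0.9964, -0.0852)
n_2 = (-0.5590, -0.8292)
n_3 = (+0.4177, -0.9086)
n_4 = (+0.7146, +0.6995)
  (0,1): δ = 88.30°  ·
  (0,2): δ = 37.17°  ✓
  (0,3): δ = 21.50°  ✓
  (0,4): δ = 131.20°  ·
  (1,2): δ = 128.87°  ·
  (1,3): δ = 70.20°  ·
  (1,4): δ = 39.50°  ✓
  (2,3): δ = 121.33°  ·
  (2,4): δ = 11.63°  ✓
  (3,4): δ = 70.30°  ·
antipodal pairs: 4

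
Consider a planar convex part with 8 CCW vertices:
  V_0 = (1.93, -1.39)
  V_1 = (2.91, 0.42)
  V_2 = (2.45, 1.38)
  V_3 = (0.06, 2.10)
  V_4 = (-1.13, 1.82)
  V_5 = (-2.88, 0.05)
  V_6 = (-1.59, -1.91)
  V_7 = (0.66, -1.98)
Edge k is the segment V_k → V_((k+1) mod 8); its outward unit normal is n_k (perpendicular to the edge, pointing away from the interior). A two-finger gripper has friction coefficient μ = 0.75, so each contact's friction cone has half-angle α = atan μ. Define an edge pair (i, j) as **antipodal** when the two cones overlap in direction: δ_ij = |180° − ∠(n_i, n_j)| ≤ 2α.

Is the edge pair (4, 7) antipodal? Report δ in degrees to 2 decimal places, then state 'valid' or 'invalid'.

δ = 20.41°, valid

α = atan 0.75 = 36.87°;  2α = 73.74°
edge 4: e_4 = (-1.75, -1.77);  n_4 = (-0.7111, +0.7031)
edge 7: e_7 = (+1.27, +0.59);  n_7 = (+0.4213, -0.9069)
∠(n_4, n_7) = 159.59°
δ = |180° − 159.59°| = 20.41°
20.41° ≤ 2α = 73.74°  →  valid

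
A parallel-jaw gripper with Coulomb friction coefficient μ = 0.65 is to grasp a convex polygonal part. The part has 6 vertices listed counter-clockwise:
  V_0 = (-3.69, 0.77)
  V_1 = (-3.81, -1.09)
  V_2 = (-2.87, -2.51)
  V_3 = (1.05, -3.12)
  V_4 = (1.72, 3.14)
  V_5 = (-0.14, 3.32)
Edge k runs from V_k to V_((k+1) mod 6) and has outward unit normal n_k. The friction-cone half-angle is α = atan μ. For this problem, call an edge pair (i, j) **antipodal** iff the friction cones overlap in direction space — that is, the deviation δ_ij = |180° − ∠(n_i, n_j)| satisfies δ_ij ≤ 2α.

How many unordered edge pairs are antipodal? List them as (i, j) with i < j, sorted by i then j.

count = 6; pairs: (0,3), (1,3), (1,4), (2,4), (2,5), (3,5)

α = atan 0.65 = 33.02°;  2α = 66.05°
n_0 = (-0.9979, +0.0644)
n_1 = (-0.8339, -0.5520)
n_2 = (-0.1538, -0.9881)
n_3 = (+0.9943, -0.1064)
n_4 = (+0.0963, +0.9954)
n_5 = (-0.5834, +0.8122)
  (0,1): δ = 142.81°  ·
  (0,2): δ = 95.15°  ·
  (0,3): δ = 2.42°  ✓
  (0,4): δ = 88.16°  ·
  (0,5): δ = 129.38°  ·
  (1,2): δ = 132.35°  ·
  (1,3): δ = 39.61°  ✓
  (1,4): δ = 50.97°  ✓
  (1,5): δ = 92.19°  ·
  (2,3): δ = 87.26°  ·
  (2,4): δ = 3.32°  ✓
  (2,5): δ = 44.54°  ✓
  (3,4): δ = 89.42°  ·
  (3,5): δ = 48.20°  ✓
  (4,5): δ = 138.78°  ·
antipodal pairs: 6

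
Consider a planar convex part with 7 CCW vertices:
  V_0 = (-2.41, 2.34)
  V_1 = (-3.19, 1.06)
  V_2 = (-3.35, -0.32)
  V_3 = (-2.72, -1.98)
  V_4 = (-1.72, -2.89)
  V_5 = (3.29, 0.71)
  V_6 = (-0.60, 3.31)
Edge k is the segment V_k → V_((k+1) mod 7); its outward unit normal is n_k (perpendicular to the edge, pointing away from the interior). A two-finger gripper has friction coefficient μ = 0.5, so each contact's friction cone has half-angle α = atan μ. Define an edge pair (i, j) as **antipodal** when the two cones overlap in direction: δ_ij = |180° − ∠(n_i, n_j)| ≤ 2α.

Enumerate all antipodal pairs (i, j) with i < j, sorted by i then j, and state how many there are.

α = atan 0.5 = 26.57°;  2α = 53.13°
n_0 = (-0.8539, +0.5204)
n_1 = (-0.9933, +0.1152)
n_2 = (-0.9349, -0.3548)
n_3 = (-0.6730, -0.7396)
n_4 = (+0.5835, -0.8121)
n_5 = (+0.5557, +0.8314)
n_6 = (-0.4724, +0.8814)
  (0,1): δ = 155.26°  ·
  (0,2): δ = 127.86°  ·
  (0,3): δ = 100.95°  ·
  (0,4): δ = 22.94°  ✓
  (0,5): δ = 87.60°  ·
  (0,6): δ = 149.54°  ·
  (1,2): δ = 152.60°  ·
  (1,3): δ = 125.69°  ·
  (1,4): δ = 47.69°  ✓
  (1,5): δ = 62.86°  ·
  (1,6): δ = 124.80°  ·
  (2,3): δ = 153.08°  ·
  (2,4): δ = 75.08°  ·
  (2,5): δ = 35.46°  ✓
  (2,6): δ = 97.40°  ·
  (3,4): δ = 102.00°  ·
  (3,5): δ = 8.54°  ✓
  (3,6): δ = 70.49°  ·
  (4,5): δ = 69.46°  ·
  (4,6): δ = 7.51°  ✓
  (5,6): δ = 118.05°  ·
antipodal pairs: 5

count = 5; pairs: (0,4), (1,4), (2,5), (3,5), (4,6)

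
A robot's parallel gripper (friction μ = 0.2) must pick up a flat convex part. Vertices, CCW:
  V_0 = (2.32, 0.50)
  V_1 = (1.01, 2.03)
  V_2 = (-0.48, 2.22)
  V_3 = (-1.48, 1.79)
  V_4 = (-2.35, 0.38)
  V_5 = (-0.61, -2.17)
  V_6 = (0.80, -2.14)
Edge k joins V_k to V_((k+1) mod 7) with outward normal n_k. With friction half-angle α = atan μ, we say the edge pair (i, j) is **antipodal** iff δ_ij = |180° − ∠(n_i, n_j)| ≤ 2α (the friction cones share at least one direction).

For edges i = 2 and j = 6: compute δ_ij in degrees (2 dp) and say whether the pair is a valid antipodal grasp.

α = atan 0.2 = 11.31°;  2α = 22.62°
edge 2: e_2 = (-1.00, -0.43);  n_2 = (-0.3950, +0.9187)
edge 6: e_6 = (+1.52, +2.64);  n_6 = (+0.8666, -0.4990)
∠(n_2, n_6) = 143.20°
δ = |180° − 143.20°| = 36.80°
36.80° > 2α = 22.62°  →  invalid

δ = 36.80°, invalid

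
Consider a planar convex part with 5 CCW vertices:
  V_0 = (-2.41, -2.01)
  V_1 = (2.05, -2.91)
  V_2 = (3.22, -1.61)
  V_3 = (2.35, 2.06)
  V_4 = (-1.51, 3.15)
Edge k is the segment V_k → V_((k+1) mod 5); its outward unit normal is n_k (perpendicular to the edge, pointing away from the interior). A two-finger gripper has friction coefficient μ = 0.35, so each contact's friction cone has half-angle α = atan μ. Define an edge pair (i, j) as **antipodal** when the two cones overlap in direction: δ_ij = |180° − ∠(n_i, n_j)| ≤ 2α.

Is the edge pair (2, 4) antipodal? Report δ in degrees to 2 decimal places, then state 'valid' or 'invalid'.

δ = 23.23°, valid

α = atan 0.35 = 19.29°;  2α = 38.58°
edge 2: e_2 = (-0.87, +3.67);  n_2 = (+0.9730, +0.2307)
edge 4: e_4 = (-0.90, -5.16);  n_4 = (-0.9851, +0.1718)
∠(n_2, n_4) = 156.77°
δ = |180° − 156.77°| = 23.23°
23.23° ≤ 2α = 38.58°  →  valid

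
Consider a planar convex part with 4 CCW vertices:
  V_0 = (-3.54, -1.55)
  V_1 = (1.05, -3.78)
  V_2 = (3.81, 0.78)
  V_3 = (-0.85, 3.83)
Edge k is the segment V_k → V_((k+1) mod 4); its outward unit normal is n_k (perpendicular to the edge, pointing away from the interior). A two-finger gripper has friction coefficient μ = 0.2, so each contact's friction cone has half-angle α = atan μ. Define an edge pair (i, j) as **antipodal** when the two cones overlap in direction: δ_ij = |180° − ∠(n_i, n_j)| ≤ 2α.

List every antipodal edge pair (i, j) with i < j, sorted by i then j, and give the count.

count = 2; pairs: (0,2), (1,3)

α = atan 0.2 = 11.31°;  2α = 22.62°
n_0 = (-0.4370, -0.8995)
n_1 = (+0.8555, -0.5178)
n_2 = (+0.5476, +0.8367)
n_3 = (-0.8944, +0.4472)
  (0,1): δ = 95.27°  ·
  (0,2): δ = 7.29°  ✓
  (0,3): δ = 89.35°  ·
  (1,2): δ = 92.02°  ·
  (1,3): δ = 4.62°  ✓
  (2,3): δ = 83.36°  ·
antipodal pairs: 2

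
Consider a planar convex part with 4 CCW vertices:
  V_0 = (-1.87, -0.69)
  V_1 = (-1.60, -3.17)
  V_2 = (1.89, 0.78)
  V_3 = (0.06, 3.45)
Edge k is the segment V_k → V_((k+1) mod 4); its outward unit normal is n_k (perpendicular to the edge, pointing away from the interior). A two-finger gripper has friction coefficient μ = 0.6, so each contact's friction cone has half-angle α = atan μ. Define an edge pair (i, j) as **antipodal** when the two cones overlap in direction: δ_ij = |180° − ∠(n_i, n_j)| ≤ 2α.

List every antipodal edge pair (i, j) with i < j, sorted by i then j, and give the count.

α = atan 0.6 = 30.96°;  2α = 61.93°
n_0 = (-0.9941, -0.1082)
n_1 = (+0.7494, -0.6621)
n_2 = (+0.8249, +0.5653)
n_3 = (-0.9064, +0.4225)
  (0,1): δ = 47.68°  ✓
  (0,2): δ = 28.21°  ✓
  (0,3): δ = 148.79°  ·
  (1,2): δ = 104.11°  ·
  (1,3): δ = 16.47°  ✓
  (2,3): δ = 59.42°  ✓
antipodal pairs: 4

count = 4; pairs: (0,1), (0,2), (1,3), (2,3)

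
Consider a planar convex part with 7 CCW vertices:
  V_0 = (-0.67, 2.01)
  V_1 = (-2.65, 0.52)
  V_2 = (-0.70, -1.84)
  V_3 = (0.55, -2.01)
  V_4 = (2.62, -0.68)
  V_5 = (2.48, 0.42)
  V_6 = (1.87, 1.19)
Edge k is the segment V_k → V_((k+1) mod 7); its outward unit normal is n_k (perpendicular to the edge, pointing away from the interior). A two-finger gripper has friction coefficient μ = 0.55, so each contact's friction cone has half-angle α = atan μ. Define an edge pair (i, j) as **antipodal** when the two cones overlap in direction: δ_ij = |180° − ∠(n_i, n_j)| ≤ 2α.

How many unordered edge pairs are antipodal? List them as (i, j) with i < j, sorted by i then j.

count = 8; pairs: (0,2), (0,3), (1,4), (1,5), (1,6), (2,5), (2,6), (3,6)

α = atan 0.55 = 28.81°;  2α = 57.62°
n_0 = (-0.6013, +0.7990)
n_1 = (-0.7709, -0.6370)
n_2 = (-0.1348, -0.9909)
n_3 = (+0.5406, -0.8413)
n_4 = (+0.9920, +0.1263)
n_5 = (+0.7838, +0.6210)
n_6 = (+0.3072, +0.9516)
  (0,1): δ = 87.40°  ·
  (0,2): δ = 44.71°  ✓
  (0,3): δ = 4.24°  ✓
  (0,4): δ = 60.29°  ·
  (0,5): δ = 91.42°  ·
  (0,6): δ = 125.15°  ·
  (1,2): δ = 137.31°  ·
  (1,3): δ = 96.84°  ·
  (1,4): δ = 32.31°  ✓
  (1,5): δ = 1.18°  ✓
  (1,6): δ = 32.54°  ✓
  (2,3): δ = 139.53°  ·
  (2,4): δ = 75.00°  ·
  (2,5): δ = 43.87°  ✓
  (2,6): δ = 10.15°  ✓
  (3,4): δ = 115.47°  ·
  (3,5): δ = 84.33°  ·
  (3,6): δ = 50.61°  ✓
  (4,5): δ = 148.87°  ·
  (4,6): δ = 115.15°  ·
  (5,6): δ = 146.28°  ·
antipodal pairs: 8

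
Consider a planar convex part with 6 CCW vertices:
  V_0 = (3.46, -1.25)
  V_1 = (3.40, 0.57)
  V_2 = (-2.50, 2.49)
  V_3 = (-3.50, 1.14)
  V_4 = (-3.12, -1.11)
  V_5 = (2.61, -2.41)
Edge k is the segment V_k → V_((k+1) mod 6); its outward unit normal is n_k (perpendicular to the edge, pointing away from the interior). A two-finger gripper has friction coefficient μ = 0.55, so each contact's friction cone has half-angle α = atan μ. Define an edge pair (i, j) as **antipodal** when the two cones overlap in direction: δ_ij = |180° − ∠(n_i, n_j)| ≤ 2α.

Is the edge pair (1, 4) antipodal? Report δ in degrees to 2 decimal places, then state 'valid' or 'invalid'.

α = atan 0.55 = 28.81°;  2α = 57.62°
edge 1: e_1 = (-5.90, +1.92);  n_1 = (+0.3095, +0.9509)
edge 4: e_4 = (+5.73, -1.30);  n_4 = (-0.2213, -0.9752)
∠(n_1, n_4) = 174.76°
δ = |180° − 174.76°| = 5.24°
5.24° ≤ 2α = 57.62°  →  valid

δ = 5.24°, valid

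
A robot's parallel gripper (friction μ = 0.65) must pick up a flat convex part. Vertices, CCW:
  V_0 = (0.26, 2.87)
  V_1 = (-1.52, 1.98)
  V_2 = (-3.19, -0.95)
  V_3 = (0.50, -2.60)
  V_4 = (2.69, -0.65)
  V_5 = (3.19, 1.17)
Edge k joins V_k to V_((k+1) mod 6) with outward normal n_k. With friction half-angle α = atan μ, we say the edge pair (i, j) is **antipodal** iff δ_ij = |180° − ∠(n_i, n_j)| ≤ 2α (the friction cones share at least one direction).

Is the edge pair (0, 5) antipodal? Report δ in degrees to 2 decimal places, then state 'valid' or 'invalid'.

α = atan 0.65 = 33.02°;  2α = 66.05°
edge 0: e_0 = (-1.78, -0.89);  n_0 = (-0.4472, +0.8944)
edge 5: e_5 = (-2.93, +1.70);  n_5 = (+0.5019, +0.8650)
∠(n_0, n_5) = 56.69°
δ = |180° − 56.69°| = 123.31°
123.31° > 2α = 66.05°  →  invalid

δ = 123.31°, invalid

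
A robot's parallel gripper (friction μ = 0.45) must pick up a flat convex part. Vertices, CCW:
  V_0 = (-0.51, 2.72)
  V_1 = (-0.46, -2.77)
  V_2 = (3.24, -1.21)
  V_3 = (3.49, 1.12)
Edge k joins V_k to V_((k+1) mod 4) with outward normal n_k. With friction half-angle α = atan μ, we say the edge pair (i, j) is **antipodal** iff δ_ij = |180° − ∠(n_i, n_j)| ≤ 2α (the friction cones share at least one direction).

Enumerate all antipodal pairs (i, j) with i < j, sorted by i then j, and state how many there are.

count = 2; pairs: (0,2), (1,3)

α = atan 0.45 = 24.23°;  2α = 48.46°
n_0 = (-1.0000, -0.0091)
n_1 = (+0.3885, -0.9214)
n_2 = (+0.9943, -0.1067)
n_3 = (+0.3714, +0.9285)
  (0,1): δ = 67.66°  ·
  (0,2): δ = 6.65°  ✓
  (0,3): δ = 67.68°  ·
  (1,2): δ = 118.99°  ·
  (1,3): δ = 44.66°  ✓
  (2,3): δ = 105.68°  ·
antipodal pairs: 2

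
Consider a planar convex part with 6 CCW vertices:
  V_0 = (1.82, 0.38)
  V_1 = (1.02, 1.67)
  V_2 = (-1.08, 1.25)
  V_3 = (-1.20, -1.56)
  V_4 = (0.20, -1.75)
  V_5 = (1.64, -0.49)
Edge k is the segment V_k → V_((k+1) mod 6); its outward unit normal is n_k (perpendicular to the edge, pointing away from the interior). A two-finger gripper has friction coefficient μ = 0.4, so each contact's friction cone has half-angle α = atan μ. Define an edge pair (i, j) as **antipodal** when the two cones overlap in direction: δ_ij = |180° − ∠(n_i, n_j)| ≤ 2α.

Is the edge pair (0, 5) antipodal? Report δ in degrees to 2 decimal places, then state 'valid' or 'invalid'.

δ = 136.51°, invalid

α = atan 0.4 = 21.80°;  2α = 43.60°
edge 0: e_0 = (-0.80, +1.29);  n_0 = (+0.8498, +0.5270)
edge 5: e_5 = (+0.18, +0.87);  n_5 = (+0.9793, -0.2026)
∠(n_0, n_5) = 43.49°
δ = |180° − 43.49°| = 136.51°
136.51° > 2α = 43.60°  →  invalid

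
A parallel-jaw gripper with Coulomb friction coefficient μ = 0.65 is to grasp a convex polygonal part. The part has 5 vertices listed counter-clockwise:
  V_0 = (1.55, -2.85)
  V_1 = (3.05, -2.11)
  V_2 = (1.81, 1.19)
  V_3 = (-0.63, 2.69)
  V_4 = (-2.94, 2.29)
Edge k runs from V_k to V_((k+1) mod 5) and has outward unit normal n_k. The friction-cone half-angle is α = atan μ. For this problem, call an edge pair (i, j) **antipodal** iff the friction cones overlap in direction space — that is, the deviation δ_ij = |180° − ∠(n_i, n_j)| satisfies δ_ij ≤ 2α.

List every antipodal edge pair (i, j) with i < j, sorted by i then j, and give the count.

count = 5; pairs: (0,2), (0,3), (1,4), (2,4), (3,4)

α = atan 0.65 = 33.02°;  2α = 66.05°
n_0 = (+0.4424, -0.8968)
n_1 = (+0.9361, +0.3517)
n_2 = (+0.5237, +0.8519)
n_3 = (-0.1706, +0.9853)
n_4 = (-0.7531, -0.6579)
  (0,1): δ = 95.66°  ·
  (0,2): δ = 57.84°  ✓
  (0,3): δ = 16.43°  ✓
  (0,4): δ = 104.88°  ·
  (1,2): δ = 142.18°  ·
  (1,3): δ = 100.77°  ·
  (1,4): δ = 20.54°  ✓
  (2,3): δ = 138.59°  ·
  (2,4): δ = 17.28°  ✓
  (3,4): δ = 58.69°  ✓
antipodal pairs: 5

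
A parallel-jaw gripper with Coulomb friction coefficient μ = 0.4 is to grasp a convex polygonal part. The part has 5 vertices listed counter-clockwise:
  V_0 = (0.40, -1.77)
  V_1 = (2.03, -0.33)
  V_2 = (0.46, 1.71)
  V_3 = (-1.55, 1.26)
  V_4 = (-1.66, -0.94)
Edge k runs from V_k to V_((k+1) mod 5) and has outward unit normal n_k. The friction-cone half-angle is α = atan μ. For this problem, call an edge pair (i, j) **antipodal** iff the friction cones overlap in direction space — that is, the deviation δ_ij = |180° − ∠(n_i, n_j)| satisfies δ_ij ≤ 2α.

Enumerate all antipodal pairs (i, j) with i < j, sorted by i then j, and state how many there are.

count = 4; pairs: (0,2), (1,3), (1,4), (2,4)

α = atan 0.4 = 21.80°;  2α = 43.60°
n_0 = (+0.6621, -0.7494)
n_1 = (+0.7925, +0.6099)
n_2 = (-0.2185, +0.9758)
n_3 = (-0.9988, +0.0499)
n_4 = (-0.3737, -0.9275)
  (0,1): δ = 93.88°  ·
  (0,2): δ = 28.84°  ✓
  (0,3): δ = 45.68°  ·
  (0,4): δ = 116.60°  ·
  (1,2): δ = 114.96°  ·
  (1,3): δ = 40.44°  ✓
  (1,4): δ = 30.47°  ✓
  (2,3): δ = 105.48°  ·
  (2,4): δ = 34.56°  ✓
  (3,4): δ = 109.08°  ·
antipodal pairs: 4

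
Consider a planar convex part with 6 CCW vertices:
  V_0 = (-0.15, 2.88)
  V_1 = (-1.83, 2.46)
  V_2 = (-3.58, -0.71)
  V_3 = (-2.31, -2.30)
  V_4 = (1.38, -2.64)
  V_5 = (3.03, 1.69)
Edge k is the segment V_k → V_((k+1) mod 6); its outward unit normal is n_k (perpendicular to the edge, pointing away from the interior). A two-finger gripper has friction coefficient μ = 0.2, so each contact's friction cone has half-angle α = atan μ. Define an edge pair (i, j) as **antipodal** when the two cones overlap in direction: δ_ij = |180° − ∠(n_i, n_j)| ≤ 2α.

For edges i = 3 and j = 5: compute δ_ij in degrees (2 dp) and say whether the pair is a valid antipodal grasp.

δ = 15.25°, valid

α = atan 0.2 = 11.31°;  2α = 22.62°
edge 3: e_3 = (+3.69, -0.34);  n_3 = (-0.0918, -0.9958)
edge 5: e_5 = (-3.18, +1.19);  n_5 = (+0.3505, +0.9366)
∠(n_3, n_5) = 164.75°
δ = |180° − 164.75°| = 15.25°
15.25° ≤ 2α = 22.62°  →  valid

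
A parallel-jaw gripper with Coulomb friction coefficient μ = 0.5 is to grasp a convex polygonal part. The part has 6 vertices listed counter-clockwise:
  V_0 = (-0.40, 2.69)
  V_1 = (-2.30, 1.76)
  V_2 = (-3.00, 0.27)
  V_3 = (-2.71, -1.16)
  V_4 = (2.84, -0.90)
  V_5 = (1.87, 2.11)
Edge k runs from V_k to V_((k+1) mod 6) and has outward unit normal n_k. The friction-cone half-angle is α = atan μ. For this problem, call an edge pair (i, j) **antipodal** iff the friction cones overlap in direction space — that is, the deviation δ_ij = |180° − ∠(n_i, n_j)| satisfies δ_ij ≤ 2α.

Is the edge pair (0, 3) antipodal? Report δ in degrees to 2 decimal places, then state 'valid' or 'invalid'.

δ = 23.40°, valid

α = atan 0.5 = 26.57°;  2α = 53.13°
edge 0: e_0 = (-1.90, -0.93);  n_0 = (-0.4396, +0.8982)
edge 3: e_3 = (+5.55, +0.26);  n_3 = (+0.0468, -0.9989)
∠(n_0, n_3) = 156.60°
δ = |180° − 156.60°| = 23.40°
23.40° ≤ 2α = 53.13°  →  valid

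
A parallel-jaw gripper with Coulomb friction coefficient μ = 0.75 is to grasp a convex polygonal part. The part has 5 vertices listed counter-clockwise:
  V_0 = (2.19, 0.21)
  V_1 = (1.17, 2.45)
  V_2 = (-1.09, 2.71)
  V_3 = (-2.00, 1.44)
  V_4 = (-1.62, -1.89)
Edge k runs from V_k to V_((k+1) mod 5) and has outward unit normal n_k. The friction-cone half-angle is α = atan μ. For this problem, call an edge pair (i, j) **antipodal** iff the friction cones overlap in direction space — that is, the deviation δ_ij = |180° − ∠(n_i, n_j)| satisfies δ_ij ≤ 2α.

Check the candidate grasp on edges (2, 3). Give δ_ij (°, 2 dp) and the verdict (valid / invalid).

α = atan 0.75 = 36.87°;  2α = 73.74°
edge 2: e_2 = (-0.91, -1.27);  n_2 = (-0.8129, +0.5824)
edge 3: e_3 = (+0.38, -3.33);  n_3 = (-0.9936, -0.1134)
∠(n_2, n_3) = 42.13°
δ = |180° − 42.13°| = 137.87°
137.87° > 2α = 73.74°  →  invalid

δ = 137.87°, invalid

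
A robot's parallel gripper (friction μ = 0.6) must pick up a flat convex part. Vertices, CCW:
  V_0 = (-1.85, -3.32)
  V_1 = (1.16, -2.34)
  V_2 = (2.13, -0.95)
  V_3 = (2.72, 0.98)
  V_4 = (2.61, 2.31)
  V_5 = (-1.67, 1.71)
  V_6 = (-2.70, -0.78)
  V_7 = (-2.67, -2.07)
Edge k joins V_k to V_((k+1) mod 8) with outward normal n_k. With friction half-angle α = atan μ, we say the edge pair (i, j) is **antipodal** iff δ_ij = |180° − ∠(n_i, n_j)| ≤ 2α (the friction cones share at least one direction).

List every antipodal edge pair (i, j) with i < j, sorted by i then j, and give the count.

α = atan 0.6 = 30.96°;  2α = 61.93°
n_0 = (+0.3096, -0.9509)
n_1 = (+0.8201, -0.5723)
n_2 = (+0.9563, -0.2923)
n_3 = (+0.9966, +0.0824)
n_4 = (-0.1388, +0.9903)
n_5 = (-0.9241, +0.3822)
n_6 = (-0.9997, -0.0232)
n_7 = (-0.8361, -0.5485)
  (0,1): δ = 142.94°  ·
  (0,2): δ = 125.03°  ·
  (0,3): δ = 103.31°  ·
  (0,4): δ = 10.05°  ✓
  (0,5): δ = 49.49°  ✓
  (0,6): δ = 73.30°  ·
  (0,7): δ = 105.23°  ·
  (1,2): δ = 162.09°  ·
  (1,3): δ = 140.36°  ·
  (1,4): δ = 47.11°  ✓
  (1,5): δ = 12.44°  ✓
  (1,6): δ = 36.24°  ✓
  (1,7): δ = 68.17°  ·
  (2,3): δ = 158.27°  ·
  (2,4): δ = 65.02°  ·
  (2,5): δ = 5.47°  ✓
  (2,6): δ = 18.33°  ✓
  (2,7): δ = 50.26°  ✓
  (3,4): δ = 86.75°  ·
  (3,5): δ = 27.20°  ✓
  (3,6): δ = 3.40°  ✓
  (3,7): δ = 28.54°  ✓
  (4,5): δ = 120.45°  ·
  (4,6): δ = 96.65°  ·
  (4,7): δ = 64.72°  ·
  (5,6): δ = 156.20°  ·
  (5,7): δ = 124.26°  ·
  (6,7): δ = 148.07°  ·
antipodal pairs: 11

count = 11; pairs: (0,4), (0,5), (1,4), (1,5), (1,6), (2,5), (2,6), (2,7), (3,5), (3,6), (3,7)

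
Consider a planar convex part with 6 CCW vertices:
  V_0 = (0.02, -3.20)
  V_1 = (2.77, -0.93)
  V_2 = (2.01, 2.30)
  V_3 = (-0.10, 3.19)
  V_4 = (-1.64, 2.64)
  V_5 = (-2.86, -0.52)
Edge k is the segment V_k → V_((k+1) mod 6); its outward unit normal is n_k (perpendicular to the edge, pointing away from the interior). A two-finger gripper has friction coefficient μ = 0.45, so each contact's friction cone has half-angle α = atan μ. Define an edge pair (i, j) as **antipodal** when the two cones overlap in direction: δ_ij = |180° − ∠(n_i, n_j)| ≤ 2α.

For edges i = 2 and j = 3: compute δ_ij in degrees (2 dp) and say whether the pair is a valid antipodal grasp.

α = atan 0.45 = 24.23°;  2α = 48.46°
edge 2: e_2 = (-2.11, +0.89);  n_2 = (+0.3886, +0.9214)
edge 3: e_3 = (-1.54, -0.55);  n_3 = (-0.3363, +0.9417)
∠(n_2, n_3) = 42.52°
δ = |180° − 42.52°| = 137.48°
137.48° > 2α = 48.46°  →  invalid

δ = 137.48°, invalid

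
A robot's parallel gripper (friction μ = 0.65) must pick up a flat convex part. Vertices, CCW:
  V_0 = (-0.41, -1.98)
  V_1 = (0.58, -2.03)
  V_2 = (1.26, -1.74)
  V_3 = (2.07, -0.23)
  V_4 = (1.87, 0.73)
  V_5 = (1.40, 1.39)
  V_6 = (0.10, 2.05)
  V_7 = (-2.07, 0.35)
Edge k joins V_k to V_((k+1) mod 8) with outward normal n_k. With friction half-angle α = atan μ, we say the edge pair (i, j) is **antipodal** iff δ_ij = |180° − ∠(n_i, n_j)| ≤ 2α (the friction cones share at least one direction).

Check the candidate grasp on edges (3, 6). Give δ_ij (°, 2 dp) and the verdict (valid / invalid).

δ = 63.69°, valid

α = atan 0.65 = 33.02°;  2α = 66.05°
edge 3: e_3 = (-0.20, +0.96);  n_3 = (+0.9790, +0.2040)
edge 6: e_6 = (-2.17, -1.70);  n_6 = (-0.6167, +0.7872)
∠(n_3, n_6) = 116.31°
δ = |180° − 116.31°| = 63.69°
63.69° ≤ 2α = 66.05°  →  valid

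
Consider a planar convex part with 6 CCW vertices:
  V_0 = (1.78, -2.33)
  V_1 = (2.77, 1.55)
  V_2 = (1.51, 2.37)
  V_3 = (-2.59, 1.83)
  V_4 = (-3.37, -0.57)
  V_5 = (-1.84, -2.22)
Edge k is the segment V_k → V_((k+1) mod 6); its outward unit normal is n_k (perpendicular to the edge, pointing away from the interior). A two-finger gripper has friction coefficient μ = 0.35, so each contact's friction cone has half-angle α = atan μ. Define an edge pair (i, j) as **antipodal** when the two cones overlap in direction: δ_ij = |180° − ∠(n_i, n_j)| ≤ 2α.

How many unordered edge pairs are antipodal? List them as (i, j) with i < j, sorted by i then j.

α = atan 0.35 = 19.29°;  2α = 38.58°
n_0 = (+0.9690, -0.2472)
n_1 = (+0.5455, +0.8381)
n_2 = (-0.1306, +0.9914)
n_3 = (-0.9510, +0.3091)
n_4 = (-0.7333, -0.6799)
n_5 = (-0.0304, -0.9995)
  (0,1): δ = 108.74°  ·
  (0,2): δ = 68.18°  ·
  (0,3): δ = 3.69°  ✓
  (0,4): δ = 57.15°  ·
  (0,5): δ = 102.57°  ·
  (1,2): δ = 139.44°  ·
  (1,3): δ = 74.95°  ·
  (1,4): δ = 14.11°  ✓
  (1,5): δ = 31.32°  ✓
  (2,3): δ = 115.51°  ·
  (2,4): δ = 54.66°  ·
  (2,5): δ = 9.24°  ✓
  (3,4): δ = 119.16°  ·
  (3,5): δ = 73.74°  ·
  (4,5): δ = 134.58°  ·
antipodal pairs: 4

count = 4; pairs: (0,3), (1,4), (1,5), (2,5)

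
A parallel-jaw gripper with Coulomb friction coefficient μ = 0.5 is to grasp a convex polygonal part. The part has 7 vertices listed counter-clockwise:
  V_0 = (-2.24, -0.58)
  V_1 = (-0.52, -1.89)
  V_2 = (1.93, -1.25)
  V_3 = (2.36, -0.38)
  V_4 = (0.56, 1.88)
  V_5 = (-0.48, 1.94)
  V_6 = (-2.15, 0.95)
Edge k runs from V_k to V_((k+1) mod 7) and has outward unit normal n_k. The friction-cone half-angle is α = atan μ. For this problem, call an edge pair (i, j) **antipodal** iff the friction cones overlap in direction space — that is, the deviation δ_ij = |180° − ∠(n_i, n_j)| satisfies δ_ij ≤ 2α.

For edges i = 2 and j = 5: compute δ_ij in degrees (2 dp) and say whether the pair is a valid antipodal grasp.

α = atan 0.5 = 26.57°;  2α = 53.13°
edge 2: e_2 = (+0.43, +0.87);  n_2 = (+0.8965, -0.4431)
edge 5: e_5 = (-1.67, -0.99);  n_5 = (-0.5099, +0.8602)
∠(n_2, n_5) = 146.96°
δ = |180° − 146.96°| = 33.04°
33.04° ≤ 2α = 53.13°  →  valid

δ = 33.04°, valid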